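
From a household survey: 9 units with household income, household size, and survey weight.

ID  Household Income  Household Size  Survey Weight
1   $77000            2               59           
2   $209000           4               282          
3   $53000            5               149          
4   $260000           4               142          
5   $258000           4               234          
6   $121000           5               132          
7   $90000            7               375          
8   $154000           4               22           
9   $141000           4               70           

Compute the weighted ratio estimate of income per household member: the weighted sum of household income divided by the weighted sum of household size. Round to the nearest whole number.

32408

Σ wᵢ·y = 231650000
Σ wᵢ·x = 2×59 + 4×282 + 5×149 + 4×142 + 4×234 + 5×132 + 7×375 + 4×22 + 4×70
  = 118 + 1128 + 745 + 568 + 936 + 660 + 2625 + 88 + 280 = 7148
Ratio = 231650000 / 7148 = 32407.666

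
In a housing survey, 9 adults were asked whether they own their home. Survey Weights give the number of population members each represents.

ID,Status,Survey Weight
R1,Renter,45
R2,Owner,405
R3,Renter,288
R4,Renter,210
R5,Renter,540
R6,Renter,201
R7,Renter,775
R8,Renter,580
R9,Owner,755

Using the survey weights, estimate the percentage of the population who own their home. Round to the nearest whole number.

31

Sum of weights for 'Owner' = 405 + 755 = 1160
Total weight = 3799
Weighted proportion = 1160 / 3799 = 0.30534351 → 30.534351%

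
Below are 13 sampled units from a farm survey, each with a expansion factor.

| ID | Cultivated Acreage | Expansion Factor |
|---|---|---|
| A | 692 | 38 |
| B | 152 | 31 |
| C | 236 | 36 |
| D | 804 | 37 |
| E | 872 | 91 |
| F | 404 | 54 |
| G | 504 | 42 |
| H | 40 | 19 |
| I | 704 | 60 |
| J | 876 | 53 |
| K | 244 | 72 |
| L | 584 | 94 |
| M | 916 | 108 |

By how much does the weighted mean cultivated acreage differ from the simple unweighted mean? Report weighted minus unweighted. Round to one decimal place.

Unweighted sum = 7028
Unweighted mean = 7028 / 13 = 540.61538
Weighted sum = 452408
Sum of weights = 735
Weighted mean = 452408 / 735 = 615.52109
Difference (weighted minus unweighted) = 74.905704

74.9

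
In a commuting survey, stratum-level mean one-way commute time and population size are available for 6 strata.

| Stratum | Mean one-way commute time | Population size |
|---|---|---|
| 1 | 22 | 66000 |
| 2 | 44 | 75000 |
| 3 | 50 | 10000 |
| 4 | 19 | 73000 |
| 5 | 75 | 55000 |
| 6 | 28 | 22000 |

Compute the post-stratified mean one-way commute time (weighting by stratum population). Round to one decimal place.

37.8

Σ Nₕ·x̄ₕ = 22×66000 + 44×75000 + 50×10000 + 19×73000 + 75×55000 + 28×22000
  = 1452000 + 3300000 + 500000 + 1387000 + 4125000 + 616000 = 11380000
Σ Nₕ = 66000 + 75000 + 10000 + 73000 + 55000 + 22000 = 301000
Overall mean = 11380000 / 301000 = 37.807309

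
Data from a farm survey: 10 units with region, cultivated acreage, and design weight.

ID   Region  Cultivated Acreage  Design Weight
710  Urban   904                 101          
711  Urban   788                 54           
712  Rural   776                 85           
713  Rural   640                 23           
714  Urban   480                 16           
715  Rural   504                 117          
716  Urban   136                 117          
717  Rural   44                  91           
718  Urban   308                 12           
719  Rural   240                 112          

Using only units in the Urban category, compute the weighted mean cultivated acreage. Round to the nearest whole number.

537

Urban rows: 710, 711, 714, 716, 718
Weighted sum = 904×101 + 788×54 + 480×16 + 136×117 + 308×12
  = 91304 + 42552 + 7680 + 15912 + 3696 = 161144
Sum of weights = 101 + 54 + 16 + 117 + 12 = 300
Weighted mean = 161144 / 300 = 537.14667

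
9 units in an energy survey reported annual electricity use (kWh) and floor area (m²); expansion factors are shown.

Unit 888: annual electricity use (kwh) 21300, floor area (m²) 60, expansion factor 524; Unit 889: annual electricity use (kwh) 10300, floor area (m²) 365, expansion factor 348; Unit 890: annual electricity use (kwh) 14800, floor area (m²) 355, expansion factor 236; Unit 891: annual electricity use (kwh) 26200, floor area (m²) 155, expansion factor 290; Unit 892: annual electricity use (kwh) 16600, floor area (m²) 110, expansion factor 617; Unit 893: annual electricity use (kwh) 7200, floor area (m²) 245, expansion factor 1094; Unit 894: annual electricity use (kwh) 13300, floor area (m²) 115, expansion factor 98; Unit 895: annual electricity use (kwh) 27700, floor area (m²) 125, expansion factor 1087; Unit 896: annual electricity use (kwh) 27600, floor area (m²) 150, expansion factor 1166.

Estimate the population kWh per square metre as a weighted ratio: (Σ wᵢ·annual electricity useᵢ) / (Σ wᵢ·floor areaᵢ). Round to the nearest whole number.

114

Σ wᵢ·y = 21300×524 + 10300×348 + 14800×236 + 26200×290 + 16600×617 + 7200×1094 + 13300×98 + 27700×1087 + 27600×1166
  = 11161200 + 3584400 + 3492800 + 7598000 + 10242200 + 7876800 + 1303400 + 30109900 + 32181600 = 107550300
Σ wᵢ·x = 945135
Ratio = 107550300 / 945135 = 113.79359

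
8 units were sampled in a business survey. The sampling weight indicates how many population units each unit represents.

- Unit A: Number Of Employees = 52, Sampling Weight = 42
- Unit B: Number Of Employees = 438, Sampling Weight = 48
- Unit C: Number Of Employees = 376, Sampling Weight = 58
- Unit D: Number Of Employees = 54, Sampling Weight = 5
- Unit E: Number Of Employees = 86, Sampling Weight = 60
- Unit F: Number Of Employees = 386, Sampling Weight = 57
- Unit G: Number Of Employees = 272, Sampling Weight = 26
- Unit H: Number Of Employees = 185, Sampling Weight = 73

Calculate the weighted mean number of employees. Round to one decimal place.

Weighted sum = 52×42 + 438×48 + 376×58 + 54×5 + 86×60 + 386×57 + 272×26 + 185×73
  = 2184 + 21024 + 21808 + 270 + 5160 + 22002 + 7072 + 13505 = 93025
Sum of weights = 42 + 48 + 58 + 5 + 60 + 57 + 26 + 73 = 369
Weighted mean = 93025 / 369 = 252.10027

252.1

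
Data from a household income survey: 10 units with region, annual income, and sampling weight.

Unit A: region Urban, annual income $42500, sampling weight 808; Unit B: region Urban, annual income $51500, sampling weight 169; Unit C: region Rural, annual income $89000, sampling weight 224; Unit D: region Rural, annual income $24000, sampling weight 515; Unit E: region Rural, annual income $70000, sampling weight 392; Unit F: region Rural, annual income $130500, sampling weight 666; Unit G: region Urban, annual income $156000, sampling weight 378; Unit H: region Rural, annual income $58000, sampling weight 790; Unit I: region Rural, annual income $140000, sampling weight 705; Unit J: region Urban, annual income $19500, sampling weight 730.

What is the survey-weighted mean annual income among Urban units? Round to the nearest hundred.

55800

Urban rows: A, B, G, J
Weighted sum = 42500×808 + 51500×169 + 156000×378 + 19500×730
  = 34340000 + 8703500 + 58968000 + 14235000 = 116246500
Sum of weights = 808 + 169 + 378 + 730 = 2085
Weighted mean = 116246500 / 2085 = 55753.717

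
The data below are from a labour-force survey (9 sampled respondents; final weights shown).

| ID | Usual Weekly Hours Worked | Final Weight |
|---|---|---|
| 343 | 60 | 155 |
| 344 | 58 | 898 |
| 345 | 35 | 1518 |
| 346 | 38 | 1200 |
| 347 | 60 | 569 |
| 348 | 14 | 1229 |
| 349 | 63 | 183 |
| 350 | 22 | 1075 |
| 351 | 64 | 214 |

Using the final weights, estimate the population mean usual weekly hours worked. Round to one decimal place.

37.0

Weighted sum = 60×155 + 58×898 + 35×1518 + 38×1200 + 60×569 + 14×1229 + 63×183 + 22×1075 + 64×214
  = 260335
Sum of weights = 155 + 898 + 1518 + 1200 + 569 + 1229 + 183 + 1075 + 214 = 7041
Weighted mean = 260335 / 7041 = 36.974151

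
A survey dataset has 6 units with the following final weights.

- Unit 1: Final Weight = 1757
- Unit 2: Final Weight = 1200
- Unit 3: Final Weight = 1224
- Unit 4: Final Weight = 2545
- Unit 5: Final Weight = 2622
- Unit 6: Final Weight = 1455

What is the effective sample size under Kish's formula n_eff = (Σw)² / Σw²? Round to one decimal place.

Σ wᵢ = 1757 + 1200 + 1224 + 2545 + 2622 + 1455 = 10803
Σ wᵢ² = 3087049 + 1440000 + 1498176 + 6477025 + 6874884 + 2117025 = 21494159
n_eff = 10803² / 21494159 = 116704809 / 21494159 = 5.4296057

5.4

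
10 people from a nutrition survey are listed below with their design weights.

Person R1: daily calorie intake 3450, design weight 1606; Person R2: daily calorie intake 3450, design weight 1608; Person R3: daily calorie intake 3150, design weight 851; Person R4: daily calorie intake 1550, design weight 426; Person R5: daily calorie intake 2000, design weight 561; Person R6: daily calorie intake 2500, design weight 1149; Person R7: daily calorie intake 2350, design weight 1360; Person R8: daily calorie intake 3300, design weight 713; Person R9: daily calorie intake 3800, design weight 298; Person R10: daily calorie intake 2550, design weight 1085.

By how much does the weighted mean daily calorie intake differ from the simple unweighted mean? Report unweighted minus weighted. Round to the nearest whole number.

-76

Unweighted sum = 3450 + 3450 + 3150 + 1550 + 2000 + 2500 + 2350 + 3300 + 3800 + 2550 = 28100
Unweighted mean = 28100 / 10 = 2810
Weighted sum = 3450×1606 + 3450×1608 + 3150×851 + 1550×426 + 2000×561 + 2500×1149 + 2350×1360 + 3300×713 + 3800×298 + 2550×1085
  = 5540700 + 5547600 + 2680650 + 660300 + 1122000 + 2872500 + 3196000 + 2352900 + 1132400 + 2766750 = 27871800
Sum of weights = 9657
Weighted mean = 27871800 / 9657 = 2886.1758
Difference (unweighted minus weighted) = -76.175831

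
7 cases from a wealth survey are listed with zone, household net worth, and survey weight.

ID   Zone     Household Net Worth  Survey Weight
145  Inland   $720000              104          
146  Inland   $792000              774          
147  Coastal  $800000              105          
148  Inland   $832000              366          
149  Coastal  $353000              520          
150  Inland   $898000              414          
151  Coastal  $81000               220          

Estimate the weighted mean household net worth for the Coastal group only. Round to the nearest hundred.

Coastal rows: 147, 149, 151
Weighted sum = 285380000
Sum of weights = 845
Weighted mean = 285380000 / 845 = 337727.81

337700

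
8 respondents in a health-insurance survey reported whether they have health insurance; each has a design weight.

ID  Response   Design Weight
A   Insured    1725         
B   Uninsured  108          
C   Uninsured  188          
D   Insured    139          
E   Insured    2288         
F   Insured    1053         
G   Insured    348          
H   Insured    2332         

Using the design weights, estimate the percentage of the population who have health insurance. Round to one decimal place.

96.4

Sum of weights for 'Insured' = 1725 + 139 + 2288 + 1053 + 348 + 2332 = 7885
Total weight = 1725 + 108 + 188 + 139 + 2288 + 1053 + 348 + 2332 = 8181
Weighted proportion = 7885 / 8181 = 0.9638186 → 96.38186%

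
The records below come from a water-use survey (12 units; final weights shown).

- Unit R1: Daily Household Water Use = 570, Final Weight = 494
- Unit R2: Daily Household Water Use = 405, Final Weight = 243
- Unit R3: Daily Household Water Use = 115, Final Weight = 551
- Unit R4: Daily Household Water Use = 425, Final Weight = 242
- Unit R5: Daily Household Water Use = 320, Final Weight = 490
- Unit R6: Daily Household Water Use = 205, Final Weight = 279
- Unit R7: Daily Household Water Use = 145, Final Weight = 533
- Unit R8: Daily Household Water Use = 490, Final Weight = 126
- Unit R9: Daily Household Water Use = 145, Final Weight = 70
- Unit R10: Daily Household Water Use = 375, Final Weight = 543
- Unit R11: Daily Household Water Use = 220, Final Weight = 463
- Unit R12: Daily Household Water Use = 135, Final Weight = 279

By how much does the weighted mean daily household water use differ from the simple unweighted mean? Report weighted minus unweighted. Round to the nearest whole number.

-5

Unweighted sum = 570 + 405 + 115 + 425 + 320 + 205 + 145 + 490 + 145 + 375 + 220 + 135 = 3550
Unweighted mean = 3550 / 12 = 295.83333
Weighted sum = 1252530
Sum of weights = 494 + 243 + 551 + 242 + 490 + 279 + 533 + 126 + 70 + 543 + 463 + 279 = 4313
Weighted mean = 1252530 / 4313 = 290.40807
Difference (weighted minus unweighted) = -5.4252647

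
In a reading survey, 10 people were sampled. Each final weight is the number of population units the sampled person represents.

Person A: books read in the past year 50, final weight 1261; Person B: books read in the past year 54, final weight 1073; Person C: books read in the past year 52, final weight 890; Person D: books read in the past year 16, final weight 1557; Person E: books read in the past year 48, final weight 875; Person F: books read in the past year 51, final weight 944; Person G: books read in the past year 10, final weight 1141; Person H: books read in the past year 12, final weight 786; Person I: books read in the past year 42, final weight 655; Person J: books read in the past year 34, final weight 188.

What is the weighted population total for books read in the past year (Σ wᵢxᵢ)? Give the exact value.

337072

Weighted total = 50×1261 + 54×1073 + 52×890 + 16×1557 + 48×875 + 51×944 + 10×1141 + 12×786 + 42×655 + 34×188
  = 337072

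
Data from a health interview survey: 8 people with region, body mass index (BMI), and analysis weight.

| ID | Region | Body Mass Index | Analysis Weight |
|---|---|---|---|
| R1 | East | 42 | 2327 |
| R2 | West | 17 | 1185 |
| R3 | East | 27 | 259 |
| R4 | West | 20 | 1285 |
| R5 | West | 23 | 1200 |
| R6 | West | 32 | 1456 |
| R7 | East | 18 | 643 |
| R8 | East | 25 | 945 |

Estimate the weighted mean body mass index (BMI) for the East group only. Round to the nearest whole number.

34

East rows: R1, R3, R7, R8
Weighted sum = 42×2327 + 27×259 + 18×643 + 25×945
  = 139926
Sum of weights = 2327 + 259 + 643 + 945 = 4174
Weighted mean = 139926 / 4174 = 33.523239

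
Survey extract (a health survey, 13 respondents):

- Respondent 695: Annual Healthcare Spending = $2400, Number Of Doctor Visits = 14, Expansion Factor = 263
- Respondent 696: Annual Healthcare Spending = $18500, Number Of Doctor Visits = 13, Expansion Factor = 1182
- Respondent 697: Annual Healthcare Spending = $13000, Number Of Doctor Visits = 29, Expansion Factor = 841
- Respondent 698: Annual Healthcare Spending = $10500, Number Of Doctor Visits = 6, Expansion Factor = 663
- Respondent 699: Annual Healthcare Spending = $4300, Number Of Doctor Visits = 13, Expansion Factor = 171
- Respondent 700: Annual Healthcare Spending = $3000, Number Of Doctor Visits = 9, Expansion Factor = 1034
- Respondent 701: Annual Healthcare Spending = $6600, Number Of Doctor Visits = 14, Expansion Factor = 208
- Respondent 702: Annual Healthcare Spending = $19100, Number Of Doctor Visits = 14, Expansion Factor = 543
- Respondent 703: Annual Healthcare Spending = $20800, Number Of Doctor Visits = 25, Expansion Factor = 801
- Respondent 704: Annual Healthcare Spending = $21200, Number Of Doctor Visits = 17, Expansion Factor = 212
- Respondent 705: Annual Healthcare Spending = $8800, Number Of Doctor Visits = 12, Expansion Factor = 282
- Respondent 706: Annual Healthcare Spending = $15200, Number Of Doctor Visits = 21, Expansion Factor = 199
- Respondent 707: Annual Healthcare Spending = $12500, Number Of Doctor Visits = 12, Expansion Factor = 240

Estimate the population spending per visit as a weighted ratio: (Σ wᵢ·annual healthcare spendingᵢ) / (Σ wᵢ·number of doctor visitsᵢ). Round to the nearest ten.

830

Σ wᵢ·y = 85635700
Σ wᵢ·x = 103530
Ratio = 85635700 / 103530 = 827.15831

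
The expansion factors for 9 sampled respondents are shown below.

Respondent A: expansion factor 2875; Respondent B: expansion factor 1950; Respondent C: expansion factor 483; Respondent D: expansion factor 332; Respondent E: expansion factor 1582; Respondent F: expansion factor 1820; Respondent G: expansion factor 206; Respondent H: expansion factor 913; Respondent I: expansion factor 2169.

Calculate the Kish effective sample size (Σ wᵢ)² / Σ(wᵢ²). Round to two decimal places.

Σ wᵢ = 2875 + 1950 + 483 + 332 + 1582 + 1820 + 206 + 913 + 2169 = 12330
Σ wᵢ² = 8265625 + 3802500 + 233289 + 110224 + 2502724 + 3312400 + 42436 + 833569 + 4704561 = 23807328
n_eff = 12330² / 23807328 = 152028900 / 23807328 = 6.3858027

6.39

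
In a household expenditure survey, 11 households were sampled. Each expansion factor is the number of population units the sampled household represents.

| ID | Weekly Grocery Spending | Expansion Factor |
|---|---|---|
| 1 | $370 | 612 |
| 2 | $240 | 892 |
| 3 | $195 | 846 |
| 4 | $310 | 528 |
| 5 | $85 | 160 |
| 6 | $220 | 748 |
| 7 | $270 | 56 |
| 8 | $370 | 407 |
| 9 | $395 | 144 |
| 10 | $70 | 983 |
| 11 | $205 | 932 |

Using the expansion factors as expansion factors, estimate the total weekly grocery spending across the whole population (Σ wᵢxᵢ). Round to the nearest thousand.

1430000

Weighted total = 370×612 + 240×892 + 195×846 + 310×528 + 85×160 + 220×748 + 270×56 + 370×407 + 395×144 + 70×983 + 205×932
  = 226440 + 214080 + 164970 + 163680 + 13600 + 164560 + 15120 + 150590 + 56880 + 68810 + 191060 = 1429790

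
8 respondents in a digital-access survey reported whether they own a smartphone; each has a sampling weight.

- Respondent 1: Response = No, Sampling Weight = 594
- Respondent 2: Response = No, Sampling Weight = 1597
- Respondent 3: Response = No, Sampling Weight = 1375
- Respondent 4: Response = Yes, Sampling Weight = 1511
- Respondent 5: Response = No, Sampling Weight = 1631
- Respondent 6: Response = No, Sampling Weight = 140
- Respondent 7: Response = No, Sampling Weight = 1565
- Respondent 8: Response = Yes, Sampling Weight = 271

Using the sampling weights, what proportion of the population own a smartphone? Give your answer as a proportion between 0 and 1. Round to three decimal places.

Sum of weights for 'Yes' = 1511 + 271 = 1782
Total weight = 8684
Weighted proportion = 1782 / 8684 = 0.20520497

0.205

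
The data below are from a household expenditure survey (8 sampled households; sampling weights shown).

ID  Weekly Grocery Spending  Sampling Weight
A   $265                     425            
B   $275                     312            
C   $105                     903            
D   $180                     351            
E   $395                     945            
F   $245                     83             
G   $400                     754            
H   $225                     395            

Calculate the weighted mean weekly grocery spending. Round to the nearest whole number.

274

Weighted sum = 265×425 + 275×312 + 105×903 + 180×351 + 395×945 + 245×83 + 400×754 + 225×395
  = 112625 + 85800 + 94815 + 63180 + 373275 + 20335 + 301600 + 88875 = 1140505
Sum of weights = 425 + 312 + 903 + 351 + 945 + 83 + 754 + 395 = 4168
Weighted mean = 1140505 / 4168 = 273.63364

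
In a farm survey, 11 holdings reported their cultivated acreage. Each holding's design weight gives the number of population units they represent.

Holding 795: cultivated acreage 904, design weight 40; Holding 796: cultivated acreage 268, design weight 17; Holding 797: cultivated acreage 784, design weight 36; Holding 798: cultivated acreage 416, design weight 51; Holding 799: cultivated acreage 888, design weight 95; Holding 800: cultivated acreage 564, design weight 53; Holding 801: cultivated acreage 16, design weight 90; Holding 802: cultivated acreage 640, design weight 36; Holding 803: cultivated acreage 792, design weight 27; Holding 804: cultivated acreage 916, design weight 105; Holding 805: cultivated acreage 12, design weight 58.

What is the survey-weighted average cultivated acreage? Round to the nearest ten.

570

Weighted sum = 904×40 + 268×17 + 784×36 + 416×51 + 888×95 + 564×53 + 16×90 + 640×36 + 792×27 + 916×105 + 12×58
  = 347148
Sum of weights = 40 + 17 + 36 + 51 + 95 + 53 + 90 + 36 + 27 + 105 + 58 = 608
Weighted mean = 347148 / 608 = 570.96711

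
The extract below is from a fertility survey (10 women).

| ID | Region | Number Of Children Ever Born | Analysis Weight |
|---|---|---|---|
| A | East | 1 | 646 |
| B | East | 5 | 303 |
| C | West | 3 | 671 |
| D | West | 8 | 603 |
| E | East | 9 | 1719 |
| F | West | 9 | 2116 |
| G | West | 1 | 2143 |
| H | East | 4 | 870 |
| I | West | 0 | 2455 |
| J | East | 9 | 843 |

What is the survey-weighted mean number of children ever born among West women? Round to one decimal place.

3.5

West rows: C, D, F, G, I
Weighted sum = 3×671 + 8×603 + 9×2116 + 1×2143 + 0×2455
  = 2013 + 4824 + 19044 + 2143 + 0 = 28024
Sum of weights = 7988
Weighted mean = 28024 / 7988 = 3.5082624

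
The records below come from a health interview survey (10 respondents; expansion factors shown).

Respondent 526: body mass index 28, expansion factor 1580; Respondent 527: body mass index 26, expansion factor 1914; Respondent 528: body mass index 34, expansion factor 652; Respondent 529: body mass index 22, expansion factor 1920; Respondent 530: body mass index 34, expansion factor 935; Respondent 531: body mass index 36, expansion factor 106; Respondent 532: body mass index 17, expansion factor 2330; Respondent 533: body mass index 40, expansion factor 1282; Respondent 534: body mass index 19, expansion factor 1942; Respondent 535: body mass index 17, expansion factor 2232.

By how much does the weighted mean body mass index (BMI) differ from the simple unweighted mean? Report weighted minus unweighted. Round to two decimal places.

Unweighted sum = 28 + 26 + 34 + 22 + 34 + 36 + 17 + 40 + 19 + 17 = 273
Unweighted mean = 273 / 10 = 27.3
Weighted sum = 28×1580 + 26×1914 + 34×652 + 22×1920 + 34×935 + 36×106 + 17×2330 + 40×1282 + 19×1942 + 17×2232
  = 44240 + 49764 + 22168 + 42240 + 31790 + 3816 + 39610 + 51280 + 36898 + 37944 = 359750
Sum of weights = 1580 + 1914 + 652 + 1920 + 935 + 106 + 2330 + 1282 + 1942 + 2232 = 14893
Weighted mean = 359750 / 14893 = 24.155644
Difference (weighted minus unweighted) = -3.1443564

-3.14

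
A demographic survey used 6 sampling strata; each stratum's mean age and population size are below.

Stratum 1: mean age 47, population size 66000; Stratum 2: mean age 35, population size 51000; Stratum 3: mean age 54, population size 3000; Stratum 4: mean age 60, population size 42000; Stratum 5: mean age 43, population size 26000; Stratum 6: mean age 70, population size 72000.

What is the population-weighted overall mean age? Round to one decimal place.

52.8

Σ Nₕ·x̄ₕ = 47×66000 + 35×51000 + 54×3000 + 60×42000 + 43×26000 + 70×72000
  = 3102000 + 1785000 + 162000 + 2520000 + 1118000 + 5040000 = 13727000
Σ Nₕ = 66000 + 51000 + 3000 + 42000 + 26000 + 72000 = 260000
Overall mean = 13727000 / 260000 = 52.796154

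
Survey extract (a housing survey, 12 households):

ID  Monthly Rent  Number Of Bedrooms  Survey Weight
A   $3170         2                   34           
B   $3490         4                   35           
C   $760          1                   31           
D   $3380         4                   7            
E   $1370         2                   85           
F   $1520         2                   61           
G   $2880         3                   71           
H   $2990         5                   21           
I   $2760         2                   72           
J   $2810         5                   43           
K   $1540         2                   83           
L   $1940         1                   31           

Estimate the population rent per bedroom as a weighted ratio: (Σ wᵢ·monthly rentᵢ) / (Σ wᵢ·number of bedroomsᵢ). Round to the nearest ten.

Σ wᵢ·y = 3170×34 + 3490×35 + 760×31 + 3380×7 + 1370×85 + 1520×61 + 2880×71 + 2990×21 + 2760×72 + 2810×43 + 1540×83 + 1940×31
  = 1261100
Σ wᵢ·x = 2×34 + 4×35 + 1×31 + 4×7 + 2×85 + 2×61 + 3×71 + 5×21 + 2×72 + 5×43 + 2×83 + 1×31
  = 1433
Ratio = 1261100 / 1433 = 880.04187

880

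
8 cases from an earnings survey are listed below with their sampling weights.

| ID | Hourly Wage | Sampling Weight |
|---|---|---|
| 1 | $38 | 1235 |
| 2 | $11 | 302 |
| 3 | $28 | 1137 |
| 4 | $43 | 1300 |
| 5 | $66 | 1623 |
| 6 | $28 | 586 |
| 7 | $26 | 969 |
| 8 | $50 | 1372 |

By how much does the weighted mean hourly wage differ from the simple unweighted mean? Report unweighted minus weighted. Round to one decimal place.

Unweighted sum = 38 + 11 + 28 + 43 + 66 + 28 + 26 + 50 = 290
Unweighted mean = 290 / 8 = 36.25
Weighted sum = 355308
Sum of weights = 8524
Weighted mean = 355308 / 8524 = 41.683247
Difference (unweighted minus weighted) = -5.4332473

-5.4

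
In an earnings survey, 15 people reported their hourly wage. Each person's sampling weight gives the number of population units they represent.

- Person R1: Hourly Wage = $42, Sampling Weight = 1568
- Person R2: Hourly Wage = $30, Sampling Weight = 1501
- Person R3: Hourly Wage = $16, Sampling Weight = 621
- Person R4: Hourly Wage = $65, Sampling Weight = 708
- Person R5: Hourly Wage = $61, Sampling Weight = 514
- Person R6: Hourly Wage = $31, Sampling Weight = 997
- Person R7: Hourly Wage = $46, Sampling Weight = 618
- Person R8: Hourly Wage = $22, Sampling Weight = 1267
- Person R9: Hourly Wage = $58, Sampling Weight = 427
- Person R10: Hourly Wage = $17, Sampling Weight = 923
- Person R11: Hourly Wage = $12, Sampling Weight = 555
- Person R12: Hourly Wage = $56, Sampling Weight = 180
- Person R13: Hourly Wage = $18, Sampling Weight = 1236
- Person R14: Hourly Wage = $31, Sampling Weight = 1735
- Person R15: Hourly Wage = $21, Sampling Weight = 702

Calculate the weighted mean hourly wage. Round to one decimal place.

Weighted sum = 433377
Sum of weights = 13552
Weighted mean = 433377 / 13552 = 31.978822

32.0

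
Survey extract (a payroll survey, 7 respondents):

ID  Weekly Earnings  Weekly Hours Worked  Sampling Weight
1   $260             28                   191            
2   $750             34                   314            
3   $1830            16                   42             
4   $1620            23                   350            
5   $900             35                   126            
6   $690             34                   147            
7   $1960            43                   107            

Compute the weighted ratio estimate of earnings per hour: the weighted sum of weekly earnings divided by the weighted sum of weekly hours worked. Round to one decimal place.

34.9

Σ wᵢ·y = 260×191 + 750×314 + 1830×42 + 1620×350 + 900×126 + 690×147 + 1960×107
  = 49660 + 235500 + 76860 + 567000 + 113400 + 101430 + 209720 = 1353570
Σ wᵢ·x = 28×191 + 34×314 + 16×42 + 23×350 + 35×126 + 34×147 + 43×107
  = 5348 + 10676 + 672 + 8050 + 4410 + 4998 + 4601 = 38755
Ratio = 1353570 / 38755 = 34.926332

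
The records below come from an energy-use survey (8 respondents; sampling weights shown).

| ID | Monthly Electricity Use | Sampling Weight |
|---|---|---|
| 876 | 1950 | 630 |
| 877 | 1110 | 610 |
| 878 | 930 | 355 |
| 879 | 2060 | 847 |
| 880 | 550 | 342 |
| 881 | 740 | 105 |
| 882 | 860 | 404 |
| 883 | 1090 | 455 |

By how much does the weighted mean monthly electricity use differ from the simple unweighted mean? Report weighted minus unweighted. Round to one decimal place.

Unweighted sum = 1950 + 1110 + 930 + 2060 + 550 + 740 + 860 + 1090 = 9290
Unweighted mean = 9290 / 8 = 1161.25
Weighted sum = 1950×630 + 1110×610 + 930×355 + 2060×847 + 550×342 + 740×105 + 860×404 + 1090×455
  = 5089760
Sum of weights = 630 + 610 + 355 + 847 + 342 + 105 + 404 + 455 = 3748
Weighted mean = 5089760 / 3748 = 1357.9936
Difference (weighted minus unweighted) = 196.7436

196.7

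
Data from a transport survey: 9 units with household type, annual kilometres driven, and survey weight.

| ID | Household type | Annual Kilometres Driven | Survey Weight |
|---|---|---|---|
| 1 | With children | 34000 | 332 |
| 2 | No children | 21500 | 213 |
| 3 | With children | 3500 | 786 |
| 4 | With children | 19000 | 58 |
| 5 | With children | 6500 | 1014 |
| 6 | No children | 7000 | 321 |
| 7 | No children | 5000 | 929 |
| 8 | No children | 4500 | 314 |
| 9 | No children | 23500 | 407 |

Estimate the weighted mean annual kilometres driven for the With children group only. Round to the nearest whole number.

9923

With children rows: 1, 3, 4, 5
Weighted sum = 34000×332 + 3500×786 + 19000×58 + 6500×1014
  = 21732000
Sum of weights = 2190
Weighted mean = 21732000 / 2190 = 9923.2877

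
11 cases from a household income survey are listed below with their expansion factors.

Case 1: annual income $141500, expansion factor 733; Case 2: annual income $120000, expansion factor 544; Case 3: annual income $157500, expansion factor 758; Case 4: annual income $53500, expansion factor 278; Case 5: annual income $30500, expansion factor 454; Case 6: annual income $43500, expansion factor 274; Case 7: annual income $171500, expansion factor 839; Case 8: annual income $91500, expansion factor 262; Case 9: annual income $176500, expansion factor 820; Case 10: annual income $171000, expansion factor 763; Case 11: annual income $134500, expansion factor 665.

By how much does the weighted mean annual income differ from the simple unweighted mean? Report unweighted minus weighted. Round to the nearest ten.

Unweighted sum = 1291500
Unweighted mean = 1291500 / 11 = 117409.09
Weighted sum = 141500×733 + 120000×544 + 157500×758 + 53500×278 + 30500×454 + 43500×274 + 171500×839 + 91500×262 + 176500×820 + 171000×763 + 134500×665
  = 103719500 + 65280000 + 119385000 + 14873000 + 13847000 + 11919000 + 143888500 + 23973000 + 144730000 + 130473000 + 89442500 = 861530500
Sum of weights = 733 + 544 + 758 + 278 + 454 + 274 + 839 + 262 + 820 + 763 + 665 = 6390
Weighted mean = 861530500 / 6390 = 134824.8
Difference (unweighted minus weighted) = -17415.713

-17420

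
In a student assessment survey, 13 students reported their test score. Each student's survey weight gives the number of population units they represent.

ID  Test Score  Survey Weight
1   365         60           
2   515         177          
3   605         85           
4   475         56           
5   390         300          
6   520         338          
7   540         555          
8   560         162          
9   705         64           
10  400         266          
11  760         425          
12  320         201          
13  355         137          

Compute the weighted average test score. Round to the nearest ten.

520

Weighted sum = 1461735
Sum of weights = 2826
Weighted mean = 1461735 / 2826 = 517.24522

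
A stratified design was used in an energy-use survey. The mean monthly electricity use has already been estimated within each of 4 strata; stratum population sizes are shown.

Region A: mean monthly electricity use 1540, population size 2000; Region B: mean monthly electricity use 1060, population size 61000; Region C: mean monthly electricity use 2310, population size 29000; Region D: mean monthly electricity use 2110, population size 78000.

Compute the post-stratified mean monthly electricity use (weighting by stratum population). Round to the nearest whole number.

Σ Nₕ·x̄ₕ = 1540×2000 + 1060×61000 + 2310×29000 + 2110×78000
  = 299310000
Σ Nₕ = 2000 + 61000 + 29000 + 78000 = 170000
Overall mean = 299310000 / 170000 = 1760.6471

1761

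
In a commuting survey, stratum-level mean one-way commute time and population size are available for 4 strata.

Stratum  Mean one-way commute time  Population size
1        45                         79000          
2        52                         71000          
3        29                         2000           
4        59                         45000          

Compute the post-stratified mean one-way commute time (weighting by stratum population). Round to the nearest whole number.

Σ Nₕ·x̄ₕ = 45×79000 + 52×71000 + 29×2000 + 59×45000
  = 3555000 + 3692000 + 58000 + 2655000 = 9960000
Σ Nₕ = 197000
Overall mean = 9960000 / 197000 = 50.558376

51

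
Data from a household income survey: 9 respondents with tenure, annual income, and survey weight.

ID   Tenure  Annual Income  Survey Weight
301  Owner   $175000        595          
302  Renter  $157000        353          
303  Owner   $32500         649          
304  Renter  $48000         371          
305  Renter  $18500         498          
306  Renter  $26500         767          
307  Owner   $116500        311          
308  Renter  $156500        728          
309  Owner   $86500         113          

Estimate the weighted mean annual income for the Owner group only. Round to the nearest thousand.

103000

Owner rows: 301, 303, 307, 309
Weighted sum = 171223500
Sum of weights = 595 + 649 + 311 + 113 = 1668
Weighted mean = 171223500 / 1668 = 102651.98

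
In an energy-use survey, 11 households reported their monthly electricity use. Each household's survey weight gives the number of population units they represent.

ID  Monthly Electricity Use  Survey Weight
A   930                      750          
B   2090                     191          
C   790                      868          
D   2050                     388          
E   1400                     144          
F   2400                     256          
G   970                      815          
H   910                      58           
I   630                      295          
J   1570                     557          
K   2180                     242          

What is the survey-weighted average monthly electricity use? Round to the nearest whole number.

Weighted sum = 930×750 + 2090×191 + 790×868 + 2050×388 + 1400×144 + 2400×256 + 970×815 + 910×58 + 630×295 + 1570×557 + 2180×242
  = 697500 + 399190 + 685720 + 795400 + 201600 + 614400 + 790550 + 52780 + 185850 + 874490 + 527560 = 5825040
Sum of weights = 4564
Weighted mean = 5825040 / 4564 = 1276.3015

1276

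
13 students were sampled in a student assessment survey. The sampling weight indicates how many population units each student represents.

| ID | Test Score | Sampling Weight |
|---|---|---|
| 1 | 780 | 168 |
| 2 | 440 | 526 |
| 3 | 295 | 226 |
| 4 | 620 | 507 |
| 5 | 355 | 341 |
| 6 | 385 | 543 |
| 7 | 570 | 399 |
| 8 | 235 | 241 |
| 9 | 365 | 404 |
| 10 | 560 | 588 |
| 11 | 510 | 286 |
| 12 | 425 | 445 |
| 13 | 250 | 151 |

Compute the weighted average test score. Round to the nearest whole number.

Weighted sum = 2207140
Sum of weights = 4825
Weighted mean = 2207140 / 4825 = 457.43834

457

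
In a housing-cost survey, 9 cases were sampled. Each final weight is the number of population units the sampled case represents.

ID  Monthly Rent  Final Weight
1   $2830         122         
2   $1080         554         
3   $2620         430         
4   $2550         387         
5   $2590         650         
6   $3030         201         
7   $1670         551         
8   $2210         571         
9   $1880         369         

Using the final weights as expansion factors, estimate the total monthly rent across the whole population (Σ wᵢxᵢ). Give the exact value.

8225360

Weighted total = 2830×122 + 1080×554 + 2620×430 + 2550×387 + 2590×650 + 3030×201 + 1670×551 + 2210×571 + 1880×369
  = 345260 + 598320 + 1126600 + 986850 + 1683500 + 609030 + 920170 + 1261910 + 693720 = 8225360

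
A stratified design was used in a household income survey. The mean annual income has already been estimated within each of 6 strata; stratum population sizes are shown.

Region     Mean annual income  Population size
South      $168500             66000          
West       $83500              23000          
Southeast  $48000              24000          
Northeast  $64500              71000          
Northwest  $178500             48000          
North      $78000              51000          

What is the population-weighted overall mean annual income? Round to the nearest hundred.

110700

Σ Nₕ·x̄ₕ = 31319000000
Σ Nₕ = 66000 + 23000 + 24000 + 71000 + 48000 + 51000 = 283000
Overall mean = 31319000000 / 283000 = 110667.84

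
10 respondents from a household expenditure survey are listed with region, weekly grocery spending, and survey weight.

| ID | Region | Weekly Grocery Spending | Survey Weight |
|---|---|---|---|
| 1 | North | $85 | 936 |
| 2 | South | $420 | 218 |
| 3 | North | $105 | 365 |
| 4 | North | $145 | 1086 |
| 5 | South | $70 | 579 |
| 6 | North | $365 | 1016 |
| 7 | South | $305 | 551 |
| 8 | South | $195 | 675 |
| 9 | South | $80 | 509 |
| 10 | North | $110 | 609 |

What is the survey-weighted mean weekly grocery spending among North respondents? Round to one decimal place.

North rows: 1, 3, 4, 6, 10
Weighted sum = 85×936 + 105×365 + 145×1086 + 365×1016 + 110×609
  = 79560 + 38325 + 157470 + 370840 + 66990 = 713185
Sum of weights = 936 + 365 + 1086 + 1016 + 609 = 4012
Weighted mean = 713185 / 4012 = 177.76296

177.8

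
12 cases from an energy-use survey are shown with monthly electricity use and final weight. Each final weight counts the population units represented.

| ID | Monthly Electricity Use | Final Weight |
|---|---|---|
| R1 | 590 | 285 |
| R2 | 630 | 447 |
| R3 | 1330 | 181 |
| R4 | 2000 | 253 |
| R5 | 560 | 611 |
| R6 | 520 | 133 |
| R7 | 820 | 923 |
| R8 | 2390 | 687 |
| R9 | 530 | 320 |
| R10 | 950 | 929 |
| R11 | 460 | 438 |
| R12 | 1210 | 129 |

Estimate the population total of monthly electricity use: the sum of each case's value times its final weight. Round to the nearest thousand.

Weighted total = 590×285 + 630×447 + 1330×181 + 2000×253 + 560×611 + 520×133 + 820×923 + 2390×687 + 530×320 + 950×929 + 460×438 + 1210×129
  = 5416320

5416000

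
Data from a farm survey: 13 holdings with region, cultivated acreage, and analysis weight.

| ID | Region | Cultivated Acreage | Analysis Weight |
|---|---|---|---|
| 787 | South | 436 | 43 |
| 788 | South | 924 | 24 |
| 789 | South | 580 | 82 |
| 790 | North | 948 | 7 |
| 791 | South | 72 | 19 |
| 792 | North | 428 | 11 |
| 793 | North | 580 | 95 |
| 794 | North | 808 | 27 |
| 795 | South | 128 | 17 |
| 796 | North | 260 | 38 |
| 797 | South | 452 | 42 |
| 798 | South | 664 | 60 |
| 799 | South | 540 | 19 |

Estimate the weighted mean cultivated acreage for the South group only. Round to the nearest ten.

South rows: 787, 788, 789, 791, 795, 797, 798, 799
Weighted sum = 436×43 + 924×24 + 580×82 + 72×19 + 128×17 + 452×42 + 664×60 + 540×19
  = 18748 + 22176 + 47560 + 1368 + 2176 + 18984 + 39840 + 10260 = 161112
Sum of weights = 43 + 24 + 82 + 19 + 17 + 42 + 60 + 19 = 306
Weighted mean = 161112 / 306 = 526.5098

530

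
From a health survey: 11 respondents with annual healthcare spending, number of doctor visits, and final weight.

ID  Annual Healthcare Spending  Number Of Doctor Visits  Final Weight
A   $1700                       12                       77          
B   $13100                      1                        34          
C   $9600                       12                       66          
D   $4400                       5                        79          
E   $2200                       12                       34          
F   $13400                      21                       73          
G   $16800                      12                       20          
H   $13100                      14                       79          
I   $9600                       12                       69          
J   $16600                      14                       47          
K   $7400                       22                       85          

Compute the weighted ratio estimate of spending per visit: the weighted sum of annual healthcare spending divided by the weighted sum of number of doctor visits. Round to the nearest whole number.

Σ wᵢ·y = 6053000
Σ wᵢ·x = 12×77 + 1×34 + 12×66 + 5×79 + 12×34 + 21×73 + 12×20 + 14×79 + 12×69 + 14×47 + 22×85
  = 8788
Ratio = 6053000 / 8788 = 688.78015

689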